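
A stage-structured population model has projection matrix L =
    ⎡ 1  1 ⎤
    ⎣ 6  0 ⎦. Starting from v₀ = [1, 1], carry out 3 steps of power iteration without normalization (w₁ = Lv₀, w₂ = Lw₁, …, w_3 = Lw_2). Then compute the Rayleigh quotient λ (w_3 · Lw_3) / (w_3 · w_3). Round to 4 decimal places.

w1 = Lv₀ = (2, 6)
w2 = Lw1 = (8, 12)
w3 = Lw2 = (20, 48)
Lw3 = (68, 120)
w3·Lw3 = 20·68 + 48·120 = 7120; w3·w3 = 20·20 + 48·48 = 2704
λ ≈ 7120/2704 = 2.6331

λ ≈ 2.6331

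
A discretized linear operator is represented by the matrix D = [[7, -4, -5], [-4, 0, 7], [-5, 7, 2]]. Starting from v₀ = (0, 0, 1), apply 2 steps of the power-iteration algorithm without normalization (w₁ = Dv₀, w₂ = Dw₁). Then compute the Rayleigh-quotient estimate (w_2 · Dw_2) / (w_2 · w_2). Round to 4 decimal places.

12.9998

w1 = Dv₀ = (7·0 + (-4)·0 + (-5)·1; (-4)·0 + 0·0 + 7·1; (-5)·0 + 7·0 + 2·1) = (-5, 7, 2)
w2 = Dw1 = (7·(-5) + (-4)·7 + (-5)·2; (-4)·(-5) + 0·7 + 7·2; (-5)·(-5) + 7·7 + 2·2) = (-73, 34, 78)
Dw2 = (-1037, 838, 759)
w2·Dw2 = (-73)·(-1037) + 34·838 + 78·759 = 163395; w2·w2 = (-73)·(-73) + 34·34 + 78·78 = 12569
λ ≈ 163395/12569 = 12.9998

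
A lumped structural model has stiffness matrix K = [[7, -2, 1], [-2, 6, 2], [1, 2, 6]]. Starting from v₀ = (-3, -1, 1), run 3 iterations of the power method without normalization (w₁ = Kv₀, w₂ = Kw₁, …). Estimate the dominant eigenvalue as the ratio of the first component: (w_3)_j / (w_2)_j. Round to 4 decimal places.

λ ≈ 7.8372

w1 = Kv₀ = (7·(-3) + (-2)·(-1) + 1·1; (-2)·(-3) + 6·(-1) + 2·1; 1·(-3) + 2·(-1) + 6·1) = (-18, 2, 1)
w2 = Kw1 = (7·(-18) + (-2)·2 + 1·1; (-2)·(-18) + 6·2 + 2·1; 1·(-18) + 2·2 + 6·1) = (-129, 50, -8)
w3 = Kw2 = (-1011, 542, -77)
Ratio at component: -1011 / -129 = 7.8372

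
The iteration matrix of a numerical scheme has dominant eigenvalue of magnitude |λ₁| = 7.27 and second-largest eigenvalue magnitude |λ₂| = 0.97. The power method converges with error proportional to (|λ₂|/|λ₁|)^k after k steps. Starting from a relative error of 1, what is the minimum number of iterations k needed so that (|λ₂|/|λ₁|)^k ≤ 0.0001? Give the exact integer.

5

|λ₂/λ₁| = 0.97/7.27 = 0.13343
Need k ≥ ln(0.0001) / ln(0.13343) = -9.2103 / -2.0142 ≈ 4.573
Smallest integer k satisfying the bound: 5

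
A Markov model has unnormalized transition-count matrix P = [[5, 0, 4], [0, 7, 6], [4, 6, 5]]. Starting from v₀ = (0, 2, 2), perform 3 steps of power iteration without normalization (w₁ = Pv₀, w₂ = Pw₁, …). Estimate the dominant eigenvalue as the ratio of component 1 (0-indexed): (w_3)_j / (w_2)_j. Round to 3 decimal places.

w1 = Pv₀ = (5·0 + 0·2 + 4·2; 0·0 + 7·2 + 6·2; 4·0 + 6·2 + 5·2) = (8, 26, 22)
w2 = Pw1 = (5·8 + 0·26 + 4·22; 0·8 + 7·26 + 6·22; 4·8 + 6·26 + 5·22) = (128, 314, 298)
w3 = Pw2 = (1832, 3986, 3886)
Ratio at component: 3986 / 314 = 12.694

λ ≈ 12.694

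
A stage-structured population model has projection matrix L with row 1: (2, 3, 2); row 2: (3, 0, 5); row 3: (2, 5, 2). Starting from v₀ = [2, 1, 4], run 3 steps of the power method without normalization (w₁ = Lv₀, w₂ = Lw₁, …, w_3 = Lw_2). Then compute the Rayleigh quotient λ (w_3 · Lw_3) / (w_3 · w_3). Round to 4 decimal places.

w1 = Lv₀ = (2·2 + 3·1 + 2·4; 3·2 + 0·1 + 5·4; 2·2 + 5·1 + 2·4) = (15, 26, 17)
w2 = Lw1 = (2·15 + 3·26 + 2·17; 3·15 + 0·26 + 5·17; 2·15 + 5·26 + 2·17) = (142, 130, 194)
w3 = Lw2 = (1062, 1396, 1322)
Lw3 = (8956, 9796, 11748)
w3·Lw3 = 1062·8956 + 1396·9796 + 1322·11748 = 38717344; w3·w3 = 1062·1062 + 1396·1396 + 1322·1322 = 4824344
λ ≈ 38717344/4824344 = 8.0254

λ ≈ 8.0254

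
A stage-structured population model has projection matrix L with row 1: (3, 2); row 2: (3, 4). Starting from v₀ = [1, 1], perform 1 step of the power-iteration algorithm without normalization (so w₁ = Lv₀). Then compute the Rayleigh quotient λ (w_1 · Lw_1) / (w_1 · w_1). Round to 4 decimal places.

6.0270

w1 = Lv₀ = (5, 7)
Lw1 = (29, 43)
w1·Lw1 = 5·29 + 7·43 = 446; w1·w1 = 5·5 + 7·7 = 74
λ ≈ 446/74 = 6.0270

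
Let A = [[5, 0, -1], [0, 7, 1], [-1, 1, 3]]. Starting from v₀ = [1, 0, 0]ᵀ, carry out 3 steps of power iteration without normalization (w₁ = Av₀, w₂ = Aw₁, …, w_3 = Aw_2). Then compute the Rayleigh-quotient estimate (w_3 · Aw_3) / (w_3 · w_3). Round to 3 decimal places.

w1 = Av₀ = (5·1 + 0·0 + (-1)·0; 0·1 + 7·0 + 1·0; (-1)·1 + 1·0 + 3·0) = (5, 0, -1)
w2 = Aw1 = (5·5 + 0·0 + (-1)·(-1); 0·5 + 7·0 + 1·(-1); (-1)·5 + 1·0 + 3·(-1)) = (26, -1, -8)
w3 = Aw2 = (138, -15, -51)
Aw3 = (741, -156, -306)
w3·Aw3 = 138·741 + (-15)·(-156) + (-51)·(-306) = 120204; w3·w3 = 138·138 + (-15)·(-15) + (-51)·(-51) = 21870
λ ≈ 120204/21870 = 5.496

5.496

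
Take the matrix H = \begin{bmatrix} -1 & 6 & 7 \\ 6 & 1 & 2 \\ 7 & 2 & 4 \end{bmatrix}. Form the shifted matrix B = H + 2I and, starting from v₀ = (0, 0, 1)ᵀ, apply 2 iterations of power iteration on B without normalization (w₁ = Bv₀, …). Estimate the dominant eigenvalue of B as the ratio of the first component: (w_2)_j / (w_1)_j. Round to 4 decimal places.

B = H + 2I has rows (1, 6, 7); (6, 3, 2); (7, 2, 6)
w1 = Bv₀ = (7, 2, 6)
w2 = Bw1 = (61, 60, 89)
Ratio: 61/7 = 8.7143

8.7143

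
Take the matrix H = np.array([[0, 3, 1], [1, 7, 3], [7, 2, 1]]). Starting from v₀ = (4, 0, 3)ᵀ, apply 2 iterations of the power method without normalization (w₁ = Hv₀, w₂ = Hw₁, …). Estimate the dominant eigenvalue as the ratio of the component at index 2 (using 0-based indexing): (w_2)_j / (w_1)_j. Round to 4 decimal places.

w1 = Hv₀ = (0·4 + 3·0 + 1·3; 1·4 + 7·0 + 3·3; 7·4 + 2·0 + 1·3) = (3, 13, 31)
w2 = Hw1 = (0·3 + 3·13 + 1·31; 1·3 + 7·13 + 3·31; 7·3 + 2·13 + 1·31) = (70, 187, 78)
Ratio at component: 78 / 31 = 2.5161

λ ≈ 2.5161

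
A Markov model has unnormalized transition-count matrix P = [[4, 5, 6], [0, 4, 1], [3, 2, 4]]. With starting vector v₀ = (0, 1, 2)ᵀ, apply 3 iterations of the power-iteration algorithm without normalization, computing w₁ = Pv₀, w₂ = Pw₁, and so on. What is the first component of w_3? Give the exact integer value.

1420

w1 = Pv₀ = (4·0 + 5·1 + 6·2; 0·0 + 4·1 + 1·2; 3·0 + 2·1 + 4·2) = (17, 6, 10)
w2 = Pw1 = (4·17 + 5·6 + 6·10; 0·17 + 4·6 + 1·10; 3·17 + 2·6 + 4·10) = (158, 34, 103)
w3 = Pw2 = (1420, 239, 954)
The requested component of w3 is 1420.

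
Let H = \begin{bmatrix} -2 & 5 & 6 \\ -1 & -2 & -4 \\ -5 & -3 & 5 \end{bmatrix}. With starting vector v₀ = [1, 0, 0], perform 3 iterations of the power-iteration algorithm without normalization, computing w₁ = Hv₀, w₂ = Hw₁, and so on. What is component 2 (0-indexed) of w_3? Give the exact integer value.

23

w1 = Hv₀ = ((-2)·1 + 5·0 + 6·0; (-1)·1 + (-2)·0 + (-4)·0; (-5)·1 + (-3)·0 + 5·0) = (-2, -1, -5)
w2 = Hw1 = ((-2)·(-2) + 5·(-1) + 6·(-5); (-1)·(-2) + (-2)·(-1) + (-4)·(-5); (-5)·(-2) + (-3)·(-1) + 5·(-5)) = (-31, 24, -12)
w3 = Hw2 = (110, 31, 23)
The requested component of w3 is 23.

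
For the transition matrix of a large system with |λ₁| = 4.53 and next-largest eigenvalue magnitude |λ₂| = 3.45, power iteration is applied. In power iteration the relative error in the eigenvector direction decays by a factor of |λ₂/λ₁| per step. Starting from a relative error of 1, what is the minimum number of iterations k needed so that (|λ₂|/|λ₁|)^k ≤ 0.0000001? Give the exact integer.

|λ₂/λ₁| = 3.45/4.53 = 0.76159
Need k ≥ ln(0.0000001) / ln(0.76159) = -16.1181 / -0.2723 ≈ 59.182
Smallest integer k satisfying the bound: 60

60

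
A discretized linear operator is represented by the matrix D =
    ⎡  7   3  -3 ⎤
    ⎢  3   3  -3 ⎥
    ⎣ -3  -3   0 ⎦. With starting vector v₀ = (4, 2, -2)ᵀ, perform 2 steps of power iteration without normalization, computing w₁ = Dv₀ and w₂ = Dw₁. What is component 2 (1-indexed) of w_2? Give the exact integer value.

w1 = Dv₀ = (7·4 + 3·2 + (-3)·(-2); 3·4 + 3·2 + (-3)·(-2); (-3)·4 + (-3)·2 + 0·(-2)) = (40, 24, -18)
w2 = Dw1 = (7·40 + 3·24 + (-3)·(-18); 3·40 + 3·24 + (-3)·(-18); (-3)·40 + (-3)·24 + 0·(-18)) = (406, 246, -192)
The requested component of w2 is 246.

246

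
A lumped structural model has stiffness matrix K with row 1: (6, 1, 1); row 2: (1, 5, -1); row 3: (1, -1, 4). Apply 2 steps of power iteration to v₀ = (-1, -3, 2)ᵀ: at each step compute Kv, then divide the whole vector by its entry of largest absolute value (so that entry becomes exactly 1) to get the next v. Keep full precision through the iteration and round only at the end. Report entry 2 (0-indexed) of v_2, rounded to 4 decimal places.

Kv0 = (-7.00000, -18.00000, 10.00000); divide by -18.00000 → v1 = (0.38889, 1.00000, -0.55556)
Kv1 = (2.77778, 5.94444, -2.83333); divide by 5.94444 → v2 = (0.46729, 1.00000, -0.47664)
Requested entry of v2: 51/-107 = -0.4766

-0.4766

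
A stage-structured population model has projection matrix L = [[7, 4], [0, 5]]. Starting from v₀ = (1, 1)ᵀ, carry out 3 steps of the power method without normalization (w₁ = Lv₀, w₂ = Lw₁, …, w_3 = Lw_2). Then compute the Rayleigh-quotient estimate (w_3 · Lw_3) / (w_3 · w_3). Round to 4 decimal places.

w1 = Lv₀ = (11, 5)
w2 = Lw1 = (97, 25)
w3 = Lw2 = (779, 125)
Lw3 = (5953, 625)
w3·Lw3 = 779·5953 + 125·625 = 4715512; w3·w3 = 779·779 + 125·125 = 622466
λ ≈ 4715512/622466 = 7.5755

λ ≈ 7.5755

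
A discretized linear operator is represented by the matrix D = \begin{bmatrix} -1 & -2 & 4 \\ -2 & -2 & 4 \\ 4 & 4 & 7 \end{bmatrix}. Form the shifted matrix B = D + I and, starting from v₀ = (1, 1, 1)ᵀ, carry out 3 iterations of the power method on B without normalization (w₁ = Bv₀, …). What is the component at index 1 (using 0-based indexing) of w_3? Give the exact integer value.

B = D + I has rows (0, -2, 4); (-2, -1, 4); (4, 4, 8)
w1 = Bv₀ = (0·1 + (-2)·1 + 4·1; (-2)·1 + (-1)·1 + 4·1; 4·1 + 4·1 + 8·1) = (2, 1, 16)
w2 = Bw1 = (0·2 + (-2)·1 + 4·16; (-2)·2 + (-1)·1 + 4·16; 4·2 + 4·1 + 8·16) = (62, 59, 140)
w3 = Bw2 = (442, 377, 1604)
Requested component of w3: 377

377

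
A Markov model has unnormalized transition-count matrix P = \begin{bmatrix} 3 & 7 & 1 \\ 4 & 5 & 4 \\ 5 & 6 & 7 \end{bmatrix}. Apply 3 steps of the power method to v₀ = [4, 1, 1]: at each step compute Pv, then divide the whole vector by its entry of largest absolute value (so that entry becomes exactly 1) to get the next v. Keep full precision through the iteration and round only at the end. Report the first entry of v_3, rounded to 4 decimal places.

Pv0 = (20.00000, 25.00000, 33.00000); divide by 33.00000 → v1 = (0.60606, 0.75758, 1.00000)
Pv1 = (8.12121, 10.21212, 14.57576); divide by 14.57576 → v2 = (0.55717, 0.70062, 1.00000)
Pv2 = (7.57588, 9.73181, 13.98960); divide by 13.98960 → v3 = (0.54154, 0.69565, 1.00000)
Requested entry of v3: 3644/6729 = 0.5415

0.5415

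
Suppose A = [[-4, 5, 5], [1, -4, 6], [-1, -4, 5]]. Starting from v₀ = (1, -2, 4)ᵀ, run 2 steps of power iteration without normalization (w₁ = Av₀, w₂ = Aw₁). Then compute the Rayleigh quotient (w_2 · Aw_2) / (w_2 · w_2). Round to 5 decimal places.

λ ≈ -3.27506

w1 = Av₀ = ((-4)·1 + 5·(-2) + 5·4; 1·1 + (-4)·(-2) + 6·4; (-1)·1 + (-4)·(-2) + 5·4) = (6, 33, 27)
w2 = Aw1 = ((-4)·6 + 5·33 + 5·27; 1·6 + (-4)·33 + 6·27; (-1)·6 + (-4)·33 + 5·27) = (276, 36, -3)
Aw2 = (-939, 114, -435)
w2·Aw2 = 276·(-939) + 36·114 + (-3)·(-435) = -253755; w2·w2 = 276·276 + 36·36 + (-3)·(-3) = 77481
λ ≈ -253755/77481 = -3.27506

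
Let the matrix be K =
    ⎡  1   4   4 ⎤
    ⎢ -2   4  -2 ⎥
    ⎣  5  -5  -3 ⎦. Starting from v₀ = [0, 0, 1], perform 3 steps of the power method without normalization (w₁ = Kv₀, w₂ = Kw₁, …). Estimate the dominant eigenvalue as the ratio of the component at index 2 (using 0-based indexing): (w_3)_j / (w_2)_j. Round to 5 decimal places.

w1 = Kv₀ = (4, -2, -3)
w2 = Kw1 = (-16, -10, 39)
w3 = Kw2 = (100, -86, -147)
Ratio at component: -147 / 39 = -3.76923

-3.76923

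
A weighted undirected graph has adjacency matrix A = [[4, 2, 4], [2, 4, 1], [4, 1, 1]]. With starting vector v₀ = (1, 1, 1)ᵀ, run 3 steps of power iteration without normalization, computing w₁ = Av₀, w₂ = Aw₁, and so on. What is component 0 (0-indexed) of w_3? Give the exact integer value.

w1 = Av₀ = (4·1 + 2·1 + 4·1; 2·1 + 4·1 + 1·1; 4·1 + 1·1 + 1·1) = (10, 7, 6)
w2 = Aw1 = (4·10 + 2·7 + 4·6; 2·10 + 4·7 + 1·6; 4·10 + 1·7 + 1·6) = (78, 54, 53)
w3 = Aw2 = (632, 425, 419)
The requested component of w3 is 632.

632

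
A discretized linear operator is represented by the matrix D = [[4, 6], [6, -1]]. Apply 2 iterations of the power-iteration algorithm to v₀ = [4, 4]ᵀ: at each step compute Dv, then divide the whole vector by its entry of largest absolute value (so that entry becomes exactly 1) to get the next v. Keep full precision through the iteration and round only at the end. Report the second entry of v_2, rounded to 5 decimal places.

Dv0 = (40.000000, 20.000000); divide by 40.000000 → v1 = (1.000000, 0.500000)
Dv1 = (7.000000, 5.500000); divide by 7.000000 → v2 = (1.000000, 0.785714)
Requested entry of v2: 220/280 = 0.78571

0.78571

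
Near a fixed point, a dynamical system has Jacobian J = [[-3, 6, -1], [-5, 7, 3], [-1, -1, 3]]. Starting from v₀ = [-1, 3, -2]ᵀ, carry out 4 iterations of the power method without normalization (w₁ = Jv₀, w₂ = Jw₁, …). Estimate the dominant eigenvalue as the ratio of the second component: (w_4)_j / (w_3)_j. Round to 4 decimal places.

7.5378

w1 = Jv₀ = ((-3)·(-1) + 6·3 + (-1)·(-2); (-5)·(-1) + 7·3 + 3·(-2); (-1)·(-1) + (-1)·3 + 3·(-2)) = (23, 20, -8)
w2 = Jw1 = ((-3)·23 + 6·20 + (-1)·(-8); (-5)·23 + 7·20 + 3·(-8); (-1)·23 + (-1)·20 + 3·(-8)) = (59, 1, -67)
w3 = Jw2 = (-104, -489, -261)
w4 = Jw3 = (-2361, -3686, -190)
Ratio at component: -3686 / -489 = 7.5378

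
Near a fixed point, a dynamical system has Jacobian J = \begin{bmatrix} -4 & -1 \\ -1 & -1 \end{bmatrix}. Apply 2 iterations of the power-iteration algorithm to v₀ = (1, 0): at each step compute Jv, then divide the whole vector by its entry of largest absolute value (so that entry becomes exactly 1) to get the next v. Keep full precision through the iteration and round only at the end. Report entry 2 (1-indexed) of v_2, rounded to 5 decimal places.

0.29412

Jv0 = (-4.000000, -1.000000); divide by -4.000000 → v1 = (1.000000, 0.250000)
Jv1 = (-4.250000, -1.250000); divide by -4.250000 → v2 = (1.000000, 0.294118)
Requested entry of v2: 5/17 = 0.29412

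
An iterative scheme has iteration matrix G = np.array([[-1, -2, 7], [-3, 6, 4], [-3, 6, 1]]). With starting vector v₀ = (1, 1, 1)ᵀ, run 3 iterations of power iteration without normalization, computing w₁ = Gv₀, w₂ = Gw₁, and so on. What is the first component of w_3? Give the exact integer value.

w1 = Gv₀ = (4, 7, 4)
w2 = Gw1 = (10, 46, 34)
w3 = Gw2 = (136, 382, 280)
The requested component of w3 is 136.

136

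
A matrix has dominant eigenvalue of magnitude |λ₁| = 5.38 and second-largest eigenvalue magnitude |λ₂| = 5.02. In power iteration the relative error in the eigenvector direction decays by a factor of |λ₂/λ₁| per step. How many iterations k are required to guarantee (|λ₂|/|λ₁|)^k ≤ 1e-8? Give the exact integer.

266

|λ₂/λ₁| = 5.02/5.38 = 0.93309
Need k ≥ ln(1e-8) / ln(0.93309) = -18.4207 / -0.0693 ≈ 265.970
Smallest integer k satisfying the bound: 266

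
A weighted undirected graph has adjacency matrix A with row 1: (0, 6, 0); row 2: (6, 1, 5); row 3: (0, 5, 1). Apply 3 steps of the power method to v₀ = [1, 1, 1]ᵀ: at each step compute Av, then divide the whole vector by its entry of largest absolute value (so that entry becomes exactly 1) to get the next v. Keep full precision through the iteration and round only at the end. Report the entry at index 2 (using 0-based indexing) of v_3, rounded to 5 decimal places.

0.54286

Av0 = (6.000000, 12.000000, 6.000000); divide by 12.000000 → v1 = (0.500000, 1.000000, 0.500000)
Av1 = (6.000000, 6.500000, 5.500000); divide by 6.500000 → v2 = (0.923077, 1.000000, 0.846154)
Av2 = (6.000000, 10.769231, 5.846154); divide by 10.769231 → v3 = (0.557143, 1.000000, 0.542857)
Requested entry of v3: 456/840 = 0.54286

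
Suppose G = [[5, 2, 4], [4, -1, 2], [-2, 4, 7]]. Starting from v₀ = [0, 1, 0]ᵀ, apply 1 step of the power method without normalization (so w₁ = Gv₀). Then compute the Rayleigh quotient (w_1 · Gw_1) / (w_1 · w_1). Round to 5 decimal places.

w1 = Gv₀ = (5·0 + 2·1 + 4·0; 4·0 + (-1)·1 + 2·0; (-2)·0 + 4·1 + 7·0) = (2, -1, 4)
Gw1 = (24, 17, 20)
w1·Gw1 = 2·24 + (-1)·17 + 4·20 = 111; w1·w1 = 2·2 + (-1)·(-1) + 4·4 = 21
λ ≈ 111/21 = 5.28571

5.28571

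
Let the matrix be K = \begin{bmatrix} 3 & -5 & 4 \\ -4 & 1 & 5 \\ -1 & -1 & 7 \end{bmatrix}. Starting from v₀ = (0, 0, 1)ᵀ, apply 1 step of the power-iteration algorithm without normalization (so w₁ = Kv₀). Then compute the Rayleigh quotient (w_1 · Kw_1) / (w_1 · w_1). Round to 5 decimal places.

λ ≈ 5.11111

w1 = Kv₀ = (4, 5, 7)
Kw1 = (15, 24, 40)
w1·Kw1 = 4·15 + 5·24 + 7·40 = 460; w1·w1 = 4·4 + 5·5 + 7·7 = 90
λ ≈ 460/90 = 5.11111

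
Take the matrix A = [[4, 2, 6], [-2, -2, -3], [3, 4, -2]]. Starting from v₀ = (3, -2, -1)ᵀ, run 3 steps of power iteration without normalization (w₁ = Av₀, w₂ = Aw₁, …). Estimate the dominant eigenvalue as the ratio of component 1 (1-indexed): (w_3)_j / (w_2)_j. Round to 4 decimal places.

w1 = Av₀ = (4·3 + 2·(-2) + 6·(-1); (-2)·3 + (-2)·(-2) + (-3)·(-1); 3·3 + 4·(-2) + (-2)·(-1)) = (2, 1, 3)
w2 = Aw1 = (4·2 + 2·1 + 6·3; (-2)·2 + (-2)·1 + (-3)·3; 3·2 + 4·1 + (-2)·3) = (28, -15, 4)
w3 = Aw2 = (106, -38, 16)
Ratio at component: 106 / 28 = 3.7857

3.7857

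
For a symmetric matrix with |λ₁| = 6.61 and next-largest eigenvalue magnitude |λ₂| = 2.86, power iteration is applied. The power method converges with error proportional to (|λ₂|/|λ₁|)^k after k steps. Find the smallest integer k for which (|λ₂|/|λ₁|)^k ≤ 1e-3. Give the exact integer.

9

|λ₂/λ₁| = 2.86/6.61 = 0.43268
Need k ≥ ln(1e-3) / ln(0.43268) = -6.9078 / -0.8378 ≈ 8.245
Smallest integer k satisfying the bound: 9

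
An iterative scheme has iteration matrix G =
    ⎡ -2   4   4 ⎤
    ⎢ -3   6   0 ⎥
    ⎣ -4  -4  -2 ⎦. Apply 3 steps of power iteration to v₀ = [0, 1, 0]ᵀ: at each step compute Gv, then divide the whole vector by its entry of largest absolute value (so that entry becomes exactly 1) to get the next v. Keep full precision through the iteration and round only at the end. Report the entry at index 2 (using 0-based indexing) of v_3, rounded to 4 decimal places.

Gv0 = (4.00000, 6.00000, -4.00000); divide by 6.00000 → v1 = (0.66667, 1.00000, -0.66667)
Gv1 = (0.00000, 4.00000, -5.33333); divide by -5.33333 → v2 = (0.00000, -0.75000, 1.00000)
Gv2 = (1.00000, -4.50000, 1.00000); divide by -4.50000 → v3 = (-0.22222, 1.00000, -0.22222)
Requested entry of v3: -32/144 = -0.2222

-0.2222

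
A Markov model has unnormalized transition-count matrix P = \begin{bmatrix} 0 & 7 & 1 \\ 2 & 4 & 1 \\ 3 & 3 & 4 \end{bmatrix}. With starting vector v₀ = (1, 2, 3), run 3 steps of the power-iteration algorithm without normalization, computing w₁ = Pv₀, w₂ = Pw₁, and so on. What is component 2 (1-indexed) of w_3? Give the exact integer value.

826

w1 = Pv₀ = (0·1 + 7·2 + 1·3; 2·1 + 4·2 + 1·3; 3·1 + 3·2 + 4·3) = (17, 13, 21)
w2 = Pw1 = (0·17 + 7·13 + 1·21; 2·17 + 4·13 + 1·21; 3·17 + 3·13 + 4·21) = (112, 107, 174)
w3 = Pw2 = (923, 826, 1353)
The requested component of w3 is 826.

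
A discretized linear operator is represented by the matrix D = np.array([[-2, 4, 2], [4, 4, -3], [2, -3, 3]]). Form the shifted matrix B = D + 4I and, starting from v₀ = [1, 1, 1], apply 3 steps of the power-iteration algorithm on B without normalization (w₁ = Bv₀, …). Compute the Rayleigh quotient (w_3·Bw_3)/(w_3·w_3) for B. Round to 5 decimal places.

μ ≈ 9.63097

B = D + 4I has rows (2, 4, 2); (4, 8, -3); (2, -3, 7)
w1 = Bv₀ = (8, 9, 6)
w2 = Bw1 = (64, 86, 31)
w3 = Bw2 = (534, 851, 87)
Bw3 = (4646, 8683, -876)
w3·Bw3 = 9793985; w3·w3 = 1016926; μ ≈ 9793985/1016926 = 9.63097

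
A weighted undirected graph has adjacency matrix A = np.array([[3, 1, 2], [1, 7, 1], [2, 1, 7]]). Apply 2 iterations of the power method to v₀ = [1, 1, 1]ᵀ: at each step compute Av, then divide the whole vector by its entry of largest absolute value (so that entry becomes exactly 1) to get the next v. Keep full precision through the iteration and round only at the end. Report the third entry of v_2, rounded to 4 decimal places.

Av0 = (6.00000, 9.00000, 10.00000); divide by 10.00000 → v1 = (0.60000, 0.90000, 1.00000)
Av1 = (4.70000, 7.90000, 9.10000); divide by 9.10000 → v2 = (0.51648, 0.86813, 1.00000)
Requested entry of v2: 91/91 = 1.0000

1.0000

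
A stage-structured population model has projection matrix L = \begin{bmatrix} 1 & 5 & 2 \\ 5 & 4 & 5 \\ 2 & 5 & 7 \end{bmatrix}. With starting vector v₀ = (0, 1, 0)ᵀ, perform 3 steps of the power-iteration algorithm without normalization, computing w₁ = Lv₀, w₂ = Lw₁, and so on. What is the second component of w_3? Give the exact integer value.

w1 = Lv₀ = (1·0 + 5·1 + 2·0; 5·0 + 4·1 + 5·0; 2·0 + 5·1 + 7·0) = (5, 4, 5)
w2 = Lw1 = (1·5 + 5·4 + 2·5; 5·5 + 4·4 + 5·5; 2·5 + 5·4 + 7·5) = (35, 66, 65)
w3 = Lw2 = (495, 764, 855)
The requested component of w3 is 764.

764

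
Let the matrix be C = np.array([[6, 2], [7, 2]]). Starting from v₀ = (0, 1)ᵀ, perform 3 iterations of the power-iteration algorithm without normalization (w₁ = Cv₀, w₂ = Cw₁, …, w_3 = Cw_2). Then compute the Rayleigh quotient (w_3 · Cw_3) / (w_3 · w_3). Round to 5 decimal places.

w1 = Cv₀ = (6·0 + 2·1; 7·0 + 2·1) = (2, 2)
w2 = Cw1 = (6·2 + 2·2; 7·2 + 2·2) = (16, 18)
w3 = Cw2 = (132, 148)
Cw3 = (1088, 1220)
w3·Cw3 = 132·1088 + 148·1220 = 324176; w3·w3 = 132·132 + 148·148 = 39328
λ ≈ 324176/39328 = 8.24288

λ ≈ 8.24288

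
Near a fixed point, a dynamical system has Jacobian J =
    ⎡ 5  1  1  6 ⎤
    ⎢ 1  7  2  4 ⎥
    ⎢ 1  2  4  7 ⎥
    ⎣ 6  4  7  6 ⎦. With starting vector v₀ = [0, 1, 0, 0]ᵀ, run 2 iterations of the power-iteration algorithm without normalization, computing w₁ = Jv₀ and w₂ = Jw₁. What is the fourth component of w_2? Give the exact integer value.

72

w1 = Jv₀ = (1, 7, 2, 4)
w2 = Jw1 = (38, 70, 51, 72)
The requested component of w2 is 72.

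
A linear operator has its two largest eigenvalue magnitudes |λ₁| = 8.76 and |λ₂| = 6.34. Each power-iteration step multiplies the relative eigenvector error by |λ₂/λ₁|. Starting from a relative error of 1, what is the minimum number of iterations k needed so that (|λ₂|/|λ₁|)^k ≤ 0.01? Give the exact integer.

15

|λ₂/λ₁| = 6.34/8.76 = 0.72374
Need k ≥ ln(0.01) / ln(0.72374) = -4.6052 / -0.3233 ≈ 14.244
Smallest integer k satisfying the bound: 15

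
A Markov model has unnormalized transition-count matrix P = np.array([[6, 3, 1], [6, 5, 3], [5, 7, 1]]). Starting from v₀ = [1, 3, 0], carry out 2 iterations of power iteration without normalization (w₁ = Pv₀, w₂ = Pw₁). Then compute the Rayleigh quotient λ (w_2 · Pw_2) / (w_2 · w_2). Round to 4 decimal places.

11.9566

w1 = Pv₀ = (15, 21, 26)
w2 = Pw1 = (179, 273, 248)
Pw2 = (2141, 3183, 3054)
w2·Pw2 = 179·2141 + 273·3183 + 248·3054 = 2009590; w2·w2 = 179·179 + 273·273 + 248·248 = 168074
λ ≈ 2009590/168074 = 11.9566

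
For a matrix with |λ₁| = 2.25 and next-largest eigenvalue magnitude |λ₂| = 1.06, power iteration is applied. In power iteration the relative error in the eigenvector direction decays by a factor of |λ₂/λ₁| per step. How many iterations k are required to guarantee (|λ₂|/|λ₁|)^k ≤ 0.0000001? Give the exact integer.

|λ₂/λ₁| = 1.06/2.25 = 0.47111
Need k ≥ ln(0.0000001) / ln(0.47111) = -16.1181 / -0.7527 ≈ 21.415
Smallest integer k satisfying the bound: 22

22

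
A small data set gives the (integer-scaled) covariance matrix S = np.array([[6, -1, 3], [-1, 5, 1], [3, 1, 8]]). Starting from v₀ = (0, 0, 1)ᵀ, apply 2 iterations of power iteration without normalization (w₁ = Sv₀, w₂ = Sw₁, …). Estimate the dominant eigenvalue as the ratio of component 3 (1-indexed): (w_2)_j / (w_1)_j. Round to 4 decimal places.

9.2500

w1 = Sv₀ = (3, 1, 8)
w2 = Sw1 = (41, 10, 74)
Ratio at component: 74 / 8 = 9.2500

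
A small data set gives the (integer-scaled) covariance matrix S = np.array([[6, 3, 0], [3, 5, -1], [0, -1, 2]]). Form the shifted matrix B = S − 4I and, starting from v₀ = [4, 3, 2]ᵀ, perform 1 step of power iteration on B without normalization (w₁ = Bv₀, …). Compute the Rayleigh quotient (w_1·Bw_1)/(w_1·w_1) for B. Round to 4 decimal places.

4.2544

B = S − 4I has rows (2, 3, 0); (3, 1, -1); (0, -1, -2)
w1 = Bv₀ = (2·4 + 3·3 + 0·2; 3·4 + 1·3 + (-1)·2; 0·4 + (-1)·3 + (-2)·2) = (17, 13, -7)
Bw1 = (73, 71, 1)
w1·Bw1 = 2157; w1·w1 = 507; μ ≈ 2157/507 = 4.2544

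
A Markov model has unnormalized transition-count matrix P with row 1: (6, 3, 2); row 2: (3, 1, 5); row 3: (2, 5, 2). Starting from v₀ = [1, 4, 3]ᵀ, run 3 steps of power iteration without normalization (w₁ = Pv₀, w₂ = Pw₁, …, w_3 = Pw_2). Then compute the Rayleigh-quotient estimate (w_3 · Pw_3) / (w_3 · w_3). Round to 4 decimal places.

9.7921

w1 = Pv₀ = (6·1 + 3·4 + 2·3; 3·1 + 1·4 + 5·3; 2·1 + 5·4 + 2·3) = (24, 22, 28)
w2 = Pw1 = (6·24 + 3·22 + 2·28; 3·24 + 1·22 + 5·28; 2·24 + 5·22 + 2·28) = (266, 234, 214)
w3 = Pw2 = (2726, 2102, 2130)
Pw3 = (26922, 20930, 20222)
w3·Pw3 = 2726·26922 + 2102·20930 + 2130·20222 = 160457092; w3·w3 = 2726·2726 + 2102·2102 + 2130·2130 = 16386380
λ ≈ 160457092/16386380 = 9.7921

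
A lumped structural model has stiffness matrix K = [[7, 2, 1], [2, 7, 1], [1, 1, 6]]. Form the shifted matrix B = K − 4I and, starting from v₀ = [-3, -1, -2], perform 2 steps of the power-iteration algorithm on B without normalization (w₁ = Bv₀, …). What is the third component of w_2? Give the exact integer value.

-40

B = K − 4I has rows (3, 2, 1); (2, 3, 1); (1, 1, 2)
w1 = Bv₀ = (-13, -11, -8)
w2 = Bw1 = (-69, -67, -40)
Requested component of w2: -40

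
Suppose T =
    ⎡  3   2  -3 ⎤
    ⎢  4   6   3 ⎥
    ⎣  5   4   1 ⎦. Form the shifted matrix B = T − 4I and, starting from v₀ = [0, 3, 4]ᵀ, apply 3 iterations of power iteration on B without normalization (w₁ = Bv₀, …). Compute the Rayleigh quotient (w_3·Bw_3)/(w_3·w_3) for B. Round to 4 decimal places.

0.7919

B = T − 4I has rows (-1, 2, -3); (4, 2, 3); (5, 4, -3)
w1 = Bv₀ = (-6, 18, 0)
w2 = Bw1 = (42, 12, 42)
w3 = Bw2 = (-144, 318, 132)
Bw3 = (384, 456, 156)
w3·Bw3 = 110304; w3·w3 = 139284; μ ≈ 110304/139284 = 0.7919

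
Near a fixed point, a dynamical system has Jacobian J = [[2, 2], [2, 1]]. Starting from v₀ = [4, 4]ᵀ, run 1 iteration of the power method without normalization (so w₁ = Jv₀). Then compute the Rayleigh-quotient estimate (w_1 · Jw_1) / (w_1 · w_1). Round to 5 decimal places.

w1 = Jv₀ = (2·4 + 2·4; 2·4 + 1·4) = (16, 12)
Jw1 = (56, 44)
w1·Jw1 = 16·56 + 12·44 = 1424; w1·w1 = 16·16 + 12·12 = 400
λ ≈ 1424/400 = 3.56000

λ ≈ 3.56000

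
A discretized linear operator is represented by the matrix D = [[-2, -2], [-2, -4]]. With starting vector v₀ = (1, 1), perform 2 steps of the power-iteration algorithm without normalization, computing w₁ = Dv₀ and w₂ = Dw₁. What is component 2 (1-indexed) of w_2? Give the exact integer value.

w1 = Dv₀ = (-4, -6)
w2 = Dw1 = (20, 32)
The requested component of w2 is 32.

32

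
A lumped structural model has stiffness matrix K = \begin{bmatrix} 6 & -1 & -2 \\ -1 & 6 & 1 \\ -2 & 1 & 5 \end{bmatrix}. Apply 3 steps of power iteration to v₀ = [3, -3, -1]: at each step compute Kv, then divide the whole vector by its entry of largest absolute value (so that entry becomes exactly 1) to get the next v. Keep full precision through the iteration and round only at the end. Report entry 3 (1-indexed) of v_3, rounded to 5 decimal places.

-0.78512

Kv0 = (23.000000, -22.000000, -14.000000); divide by 23.000000 → v1 = (1.000000, -0.956522, -0.608696)
Kv1 = (8.173913, -7.347826, -6.000000); divide by 8.173913 → v2 = (1.000000, -0.898936, -0.734043)
Kv2 = (8.367021, -7.127660, -6.569149); divide by 8.367021 → v3 = (1.000000, -0.851875, -0.785124)
Requested entry of v3: -1235/1573 = -0.78512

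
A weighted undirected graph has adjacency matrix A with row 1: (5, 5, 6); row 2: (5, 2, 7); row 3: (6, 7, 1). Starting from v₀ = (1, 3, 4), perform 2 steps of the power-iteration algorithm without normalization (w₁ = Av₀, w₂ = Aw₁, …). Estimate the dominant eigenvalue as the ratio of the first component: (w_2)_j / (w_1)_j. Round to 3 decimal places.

13.659

w1 = Av₀ = (5·1 + 5·3 + 6·4; 5·1 + 2·3 + 7·4; 6·1 + 7·3 + 1·4) = (44, 39, 31)
w2 = Aw1 = (5·44 + 5·39 + 6·31; 5·44 + 2·39 + 7·31; 6·44 + 7·39 + 1·31) = (601, 515, 568)
Ratio at component: 601 / 44 = 13.659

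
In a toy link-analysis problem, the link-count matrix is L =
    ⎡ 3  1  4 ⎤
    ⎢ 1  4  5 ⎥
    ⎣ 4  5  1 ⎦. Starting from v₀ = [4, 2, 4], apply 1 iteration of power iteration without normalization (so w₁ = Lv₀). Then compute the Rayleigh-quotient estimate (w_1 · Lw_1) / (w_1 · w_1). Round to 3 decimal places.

w1 = Lv₀ = (30, 32, 30)
Lw1 = (242, 308, 310)
w1·Lw1 = 30·242 + 32·308 + 30·310 = 26416; w1·w1 = 30·30 + 32·32 + 30·30 = 2824
λ ≈ 26416/2824 = 9.354

λ ≈ 9.354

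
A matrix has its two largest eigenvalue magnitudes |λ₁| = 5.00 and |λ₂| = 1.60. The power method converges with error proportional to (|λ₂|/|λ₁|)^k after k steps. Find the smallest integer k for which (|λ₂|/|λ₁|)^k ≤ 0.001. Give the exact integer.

7

|λ₂/λ₁| = 1.60/5.00 = 0.32000
Need k ≥ ln(0.001) / ln(0.32000) = -6.9078 / -1.1394 ≈ 6.062
Smallest integer k satisfying the bound: 7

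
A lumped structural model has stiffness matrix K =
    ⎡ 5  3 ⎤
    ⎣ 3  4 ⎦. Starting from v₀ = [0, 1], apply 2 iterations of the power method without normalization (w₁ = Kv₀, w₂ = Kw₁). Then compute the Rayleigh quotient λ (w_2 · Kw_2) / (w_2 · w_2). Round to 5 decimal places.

w1 = Kv₀ = (3, 4)
w2 = Kw1 = (27, 25)
Kw2 = (210, 181)
w2·Kw2 = 27·210 + 25·181 = 10195; w2·w2 = 27·27 + 25·25 = 1354
λ ≈ 10195/1354 = 7.52954

7.52954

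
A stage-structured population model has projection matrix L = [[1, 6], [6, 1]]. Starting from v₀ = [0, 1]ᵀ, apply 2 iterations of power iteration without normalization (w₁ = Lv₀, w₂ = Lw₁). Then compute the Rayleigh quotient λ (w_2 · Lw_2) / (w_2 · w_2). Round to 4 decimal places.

w1 = Lv₀ = (1·0 + 6·1; 6·0 + 1·1) = (6, 1)
w2 = Lw1 = (1·6 + 6·1; 6·6 + 1·1) = (12, 37)
Lw2 = (234, 109)
w2·Lw2 = 12·234 + 37·109 = 6841; w2·w2 = 12·12 + 37·37 = 1513
λ ≈ 6841/1513 = 4.5215

4.5215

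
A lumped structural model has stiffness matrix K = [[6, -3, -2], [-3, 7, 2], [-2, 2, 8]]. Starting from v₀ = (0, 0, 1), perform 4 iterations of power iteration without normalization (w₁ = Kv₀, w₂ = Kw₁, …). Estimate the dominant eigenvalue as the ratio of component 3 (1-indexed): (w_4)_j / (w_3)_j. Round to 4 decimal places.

w1 = Kv₀ = (-2, 2, 8)
w2 = Kw1 = (-34, 36, 72)
w3 = Kw2 = (-456, 498, 716)
w4 = Kw3 = (-5662, 6286, 7636)
Ratio at component: 7636 / 716 = 10.6648

10.6648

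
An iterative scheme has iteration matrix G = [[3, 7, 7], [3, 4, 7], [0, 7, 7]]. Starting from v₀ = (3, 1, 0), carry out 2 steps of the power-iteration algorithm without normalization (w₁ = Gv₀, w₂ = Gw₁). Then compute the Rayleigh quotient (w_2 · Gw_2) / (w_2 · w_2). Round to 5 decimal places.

w1 = Gv₀ = (3·3 + 7·1 + 7·0; 3·3 + 4·1 + 7·0; 0·3 + 7·1 + 7·0) = (16, 13, 7)
w2 = Gw1 = (3·16 + 7·13 + 7·7; 3·16 + 4·13 + 7·7; 0·16 + 7·13 + 7·7) = (188, 149, 140)
Gw2 = (2587, 2140, 2023)
w2·Gw2 = 188·2587 + 149·2140 + 140·2023 = 1088436; w2·w2 = 188·188 + 149·149 + 140·140 = 77145
λ ≈ 1088436/77145 = 14.10896

λ ≈ 14.10896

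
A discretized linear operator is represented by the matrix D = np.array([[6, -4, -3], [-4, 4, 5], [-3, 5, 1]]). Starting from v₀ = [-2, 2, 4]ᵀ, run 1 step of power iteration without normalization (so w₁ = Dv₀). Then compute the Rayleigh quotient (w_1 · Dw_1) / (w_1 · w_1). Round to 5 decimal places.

w1 = Dv₀ = (6·(-2) + (-4)·2 + (-3)·4; (-4)·(-2) + 4·2 + 5·4; (-3)·(-2) + 5·2 + 1·4) = (-32, 36, 20)
Dw1 = (-396, 372, 296)
w1·Dw1 = (-32)·(-396) + 36·372 + 20·296 = 31984; w1·w1 = (-32)·(-32) + 36·36 + 20·20 = 2720
λ ≈ 31984/2720 = 11.75882

λ ≈ 11.75882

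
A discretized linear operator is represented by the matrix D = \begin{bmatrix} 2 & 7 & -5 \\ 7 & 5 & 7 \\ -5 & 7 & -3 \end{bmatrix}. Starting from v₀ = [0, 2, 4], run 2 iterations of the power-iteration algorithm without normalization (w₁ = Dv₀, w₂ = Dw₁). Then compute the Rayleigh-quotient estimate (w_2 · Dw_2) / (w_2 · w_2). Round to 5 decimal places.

w1 = Dv₀ = (2·0 + 7·2 + (-5)·4; 7·0 + 5·2 + 7·4; (-5)·0 + 7·2 + (-3)·4) = (-6, 38, 2)
w2 = Dw1 = (2·(-6) + 7·38 + (-5)·2; 7·(-6) + 5·38 + 7·2; (-5)·(-6) + 7·38 + (-3)·2) = (244, 162, 290)
Dw2 = (172, 4548, -956)
w2·Dw2 = 244·172 + 162·4548 + 290·(-956) = 501504; w2·w2 = 244·244 + 162·162 + 290·290 = 169880
λ ≈ 501504/169880 = 2.95211

2.95211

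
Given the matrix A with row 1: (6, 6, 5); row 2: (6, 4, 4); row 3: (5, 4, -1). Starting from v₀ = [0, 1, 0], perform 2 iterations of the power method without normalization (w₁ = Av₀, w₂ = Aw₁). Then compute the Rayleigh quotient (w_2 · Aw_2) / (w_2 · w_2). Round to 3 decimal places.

w1 = Av₀ = (6, 4, 4)
w2 = Aw1 = (80, 68, 42)
Aw2 = (1098, 920, 630)
w2·Aw2 = 80·1098 + 68·920 + 42·630 = 176860; w2·w2 = 80·80 + 68·68 + 42·42 = 12788
λ ≈ 176860/12788 = 13.830

λ ≈ 13.830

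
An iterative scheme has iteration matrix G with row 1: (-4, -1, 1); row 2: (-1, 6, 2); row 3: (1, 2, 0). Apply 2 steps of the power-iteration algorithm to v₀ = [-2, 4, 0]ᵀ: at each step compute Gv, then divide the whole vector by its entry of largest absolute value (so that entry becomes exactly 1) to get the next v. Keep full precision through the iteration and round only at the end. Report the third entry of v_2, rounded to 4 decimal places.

Gv0 = (4.00000, 26.00000, 6.00000); divide by 26.00000 → v1 = (0.15385, 1.00000, 0.23077)
Gv1 = (-1.38462, 6.30769, 2.15385); divide by 6.30769 → v2 = (-0.21951, 1.00000, 0.34146)
Requested entry of v2: 56/164 = 0.3415

0.3415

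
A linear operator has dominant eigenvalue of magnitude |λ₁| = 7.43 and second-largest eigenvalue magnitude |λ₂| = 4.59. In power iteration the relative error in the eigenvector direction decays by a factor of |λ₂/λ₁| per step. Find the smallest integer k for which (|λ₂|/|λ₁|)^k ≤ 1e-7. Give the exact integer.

34

|λ₂/λ₁| = 4.59/7.43 = 0.61777
Need k ≥ ln(1e-7) / ln(0.61777) = -16.1181 / -0.4816 ≈ 33.465
Smallest integer k satisfying the bound: 34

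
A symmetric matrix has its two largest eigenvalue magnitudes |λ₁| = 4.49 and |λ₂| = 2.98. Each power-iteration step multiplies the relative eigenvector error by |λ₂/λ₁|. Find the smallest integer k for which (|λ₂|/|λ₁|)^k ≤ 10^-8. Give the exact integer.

|λ₂/λ₁| = 2.98/4.49 = 0.66370
Need k ≥ ln(10^-8) / ln(0.66370) = -18.4207 / -0.4099 ≈ 44.936
Smallest integer k satisfying the bound: 45

45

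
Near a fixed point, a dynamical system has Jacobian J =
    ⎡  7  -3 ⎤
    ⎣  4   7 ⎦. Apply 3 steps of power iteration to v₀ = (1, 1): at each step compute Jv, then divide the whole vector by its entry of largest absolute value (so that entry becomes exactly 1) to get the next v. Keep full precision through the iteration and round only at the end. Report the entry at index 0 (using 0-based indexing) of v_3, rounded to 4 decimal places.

Jv0 = (4.00000, 11.00000); divide by 11.00000 → v1 = (0.36364, 1.00000)
Jv1 = (-0.45455, 8.45455); divide by 8.45455 → v2 = (-0.05376, 1.00000)
Jv2 = (-3.37634, 6.78495); divide by 6.78495 → v3 = (-0.49762, 1.00000)
Requested entry of v3: -314/631 = -0.4976

-0.4976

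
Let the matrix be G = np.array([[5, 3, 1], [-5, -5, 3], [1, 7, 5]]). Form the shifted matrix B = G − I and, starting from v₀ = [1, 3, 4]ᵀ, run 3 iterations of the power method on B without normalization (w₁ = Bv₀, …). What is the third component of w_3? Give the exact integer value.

B = G − I has rows (4, 3, 1); (-5, -6, 3); (1, 7, 4)
w1 = Bv₀ = (4·1 + 3·3 + 1·4; (-5)·1 + (-6)·3 + 3·4; 1·1 + 7·3 + 4·4) = (17, -11, 38)
w2 = Bw1 = (4·17 + 3·(-11) + 1·38; (-5)·17 + (-6)·(-11) + 3·38; 1·17 + 7·(-11) + 4·38) = (73, 95, 92)
w3 = Bw2 = (669, -659, 1106)
Requested component of w3: 1106

1106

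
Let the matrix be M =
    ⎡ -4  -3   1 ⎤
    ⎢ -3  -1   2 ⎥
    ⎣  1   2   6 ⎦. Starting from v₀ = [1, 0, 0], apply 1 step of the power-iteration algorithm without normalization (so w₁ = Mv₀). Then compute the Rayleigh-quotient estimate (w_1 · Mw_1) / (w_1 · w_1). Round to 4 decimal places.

w1 = Mv₀ = ((-4)·1 + (-3)·0 + 1·0; (-3)·1 + (-1)·0 + 2·0; 1·1 + 2·0 + 6·0) = (-4, -3, 1)
Mw1 = (26, 17, -4)
w1·Mw1 = (-4)·26 + (-3)·17 + 1·(-4) = -159; w1·w1 = (-4)·(-4) + (-3)·(-3) + 1·1 = 26
λ ≈ -159/26 = -6.1154

λ ≈ -6.1154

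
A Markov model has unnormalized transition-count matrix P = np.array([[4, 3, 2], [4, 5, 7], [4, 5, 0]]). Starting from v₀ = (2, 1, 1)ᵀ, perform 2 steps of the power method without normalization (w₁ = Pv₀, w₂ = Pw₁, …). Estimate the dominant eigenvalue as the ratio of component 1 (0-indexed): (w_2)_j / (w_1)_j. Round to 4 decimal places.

12.1500

w1 = Pv₀ = (4·2 + 3·1 + 2·1; 4·2 + 5·1 + 7·1; 4·2 + 5·1 + 0·1) = (13, 20, 13)
w2 = Pw1 = (4·13 + 3·20 + 2·13; 4·13 + 5·20 + 7·13; 4·13 + 5·20 + 0·13) = (138, 243, 152)
Ratio at component: 243 / 20 = 12.1500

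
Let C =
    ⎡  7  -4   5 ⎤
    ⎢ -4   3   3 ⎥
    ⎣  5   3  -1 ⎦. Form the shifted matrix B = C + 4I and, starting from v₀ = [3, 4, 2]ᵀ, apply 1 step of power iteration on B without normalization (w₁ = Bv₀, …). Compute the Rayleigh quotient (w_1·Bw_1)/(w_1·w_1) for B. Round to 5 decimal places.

μ ≈ 10.07298

B = C + 4I has rows (11, -4, 5); (-4, 7, 3); (5, 3, 3)
w1 = Bv₀ = (11·3 + (-4)·4 + 5·2; (-4)·3 + 7·4 + 3·2; 5·3 + 3·4 + 3·2) = (27, 22, 33)
Bw1 = (374, 145, 300)
w1·Bw1 = 23188; w1·w1 = 2302; μ ≈ 23188/2302 = 10.07298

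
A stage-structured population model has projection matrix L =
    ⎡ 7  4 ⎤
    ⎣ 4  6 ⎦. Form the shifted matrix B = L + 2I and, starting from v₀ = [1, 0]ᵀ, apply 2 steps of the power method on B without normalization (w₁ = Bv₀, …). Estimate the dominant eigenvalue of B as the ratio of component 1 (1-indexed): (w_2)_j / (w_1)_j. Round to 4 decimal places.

μ ≈ 10.7778

B = L + 2I has rows (9, 4); (4, 8)
w1 = Bv₀ = (9·1 + 4·0; 4·1 + 8·0) = (9, 4)
w2 = Bw1 = (9·9 + 4·4; 4·9 + 8·4) = (97, 68)
Ratio: 97/9 = 10.7778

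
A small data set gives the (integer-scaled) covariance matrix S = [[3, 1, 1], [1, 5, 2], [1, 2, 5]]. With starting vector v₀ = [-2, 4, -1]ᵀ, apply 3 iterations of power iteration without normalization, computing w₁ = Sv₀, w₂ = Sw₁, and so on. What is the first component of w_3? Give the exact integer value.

137

w1 = Sv₀ = (-3, 16, 1)
w2 = Sw1 = (8, 79, 34)
w3 = Sw2 = (137, 471, 336)
The requested component of w3 is 137.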